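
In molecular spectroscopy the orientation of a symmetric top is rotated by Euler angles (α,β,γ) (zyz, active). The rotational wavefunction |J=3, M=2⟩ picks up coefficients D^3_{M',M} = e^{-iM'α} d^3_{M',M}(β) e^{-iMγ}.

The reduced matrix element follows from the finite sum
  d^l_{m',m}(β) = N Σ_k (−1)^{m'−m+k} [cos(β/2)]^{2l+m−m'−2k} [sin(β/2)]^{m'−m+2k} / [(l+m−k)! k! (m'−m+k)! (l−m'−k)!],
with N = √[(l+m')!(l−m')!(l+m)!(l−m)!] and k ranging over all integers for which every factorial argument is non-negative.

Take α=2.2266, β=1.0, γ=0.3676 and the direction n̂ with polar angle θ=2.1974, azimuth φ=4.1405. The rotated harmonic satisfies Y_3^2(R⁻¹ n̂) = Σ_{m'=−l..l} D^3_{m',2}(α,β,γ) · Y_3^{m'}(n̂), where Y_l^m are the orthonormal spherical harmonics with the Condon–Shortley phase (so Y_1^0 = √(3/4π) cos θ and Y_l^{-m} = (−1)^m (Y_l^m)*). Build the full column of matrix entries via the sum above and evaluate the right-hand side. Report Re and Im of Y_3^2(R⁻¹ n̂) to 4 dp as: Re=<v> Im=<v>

Need the full column D^3_{m',2} for m'=−3..3 at α=2.2266, β=1.0000, γ=0.3676.
cos(β/2)=0.877583, sin(β/2)=0.479426
d^3_{-3,2}: single k=5 term ⇒ +0.054446;  D = +0.051355-0.018085i
d^3_{-2,2}: k∈[4..5] ⇒ +0.203437 -0.012143 = +0.191294;  D = -0.160386-0.104258i
d^3_{-1,2}: k∈[3..4] ⇒ +0.471040 -0.070290 = +0.400750;  D = +0.031785+0.399487i
d^3_{0,2}: k∈[2..3] ⇒ +0.746715 -0.222854 = +0.523861;  D = +0.388546-0.351372i
d^3_{1,2}: k∈[1..2] ⇒ +0.789153 -0.471040 = +0.318113;  D = -0.312985-0.056887i
d^3_{2,2}: k∈[0..1] ⇒ +0.456802 -0.681654 = -0.224853;  D = -0.103036-0.199856i
d^3_{3,2}: single k=0 term ⇒ -0.611275;  D = -0.259803+0.553317i
Y_3^{m'}(θ=2.1974,φ=4.1405) and Σ D·Y over m':
  (+0.0514-0.0181i)·(+0.2194+0.0320i)  (-0.1604-0.1043i)·(+0.1629+0.3579i)  (+0.0318+0.3995i)·(-0.1019+0.1583i)  (+0.3885-0.3514i)·(+0.2803+0.0000i)  (-0.3130-0.0569i)·(+0.1019+0.1583i)  (-0.1030-0.1999i)·(+0.1629-0.3579i)  (-0.2598+0.5533i)·(-0.2194+0.0320i)
Y_3^2(R⁻¹ n̂) = -0.006465-0.391615i

Re=-0.0065 Im=-0.3916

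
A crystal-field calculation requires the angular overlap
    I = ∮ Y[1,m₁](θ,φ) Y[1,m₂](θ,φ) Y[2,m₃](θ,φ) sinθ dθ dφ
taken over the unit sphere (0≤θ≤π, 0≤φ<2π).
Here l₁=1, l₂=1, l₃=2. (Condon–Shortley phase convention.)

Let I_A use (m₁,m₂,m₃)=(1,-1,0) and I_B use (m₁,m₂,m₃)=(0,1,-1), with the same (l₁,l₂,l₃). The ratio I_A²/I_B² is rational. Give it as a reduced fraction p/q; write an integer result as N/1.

l's match ⇒ only the (l;m) 3-j factors differ between A and B.
A: triangle coeff Δ(1,1,2) = 1/30; Σ_t [0,0]: t=0:+1/4 = 1/4; (3j)²=1/30 [(1 1 2; 1 -1 0)], sign=+1
B: triangle coeff Δ(1,1,2) = 1/30; Σ_t [0,0]: t=0:+1/2 = 1/2; (3j)²=1/10 [(1 1 2; 0 1 -1)], sign=-1
I_A²/I_B² = (1/30)/(1/10) = 1/3

1/3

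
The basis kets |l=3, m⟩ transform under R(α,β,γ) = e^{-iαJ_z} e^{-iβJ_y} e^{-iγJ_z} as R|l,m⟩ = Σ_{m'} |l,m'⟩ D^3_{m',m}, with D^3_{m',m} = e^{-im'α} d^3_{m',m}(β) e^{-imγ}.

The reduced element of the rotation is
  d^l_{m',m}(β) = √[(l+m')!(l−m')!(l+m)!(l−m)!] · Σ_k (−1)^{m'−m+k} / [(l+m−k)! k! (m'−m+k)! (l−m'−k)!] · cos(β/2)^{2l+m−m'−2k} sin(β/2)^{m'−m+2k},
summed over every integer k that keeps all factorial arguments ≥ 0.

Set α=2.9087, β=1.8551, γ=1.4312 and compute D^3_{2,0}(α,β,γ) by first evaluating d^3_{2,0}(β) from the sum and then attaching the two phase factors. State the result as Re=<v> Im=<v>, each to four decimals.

D^3_{2,0}(2.9087,1.8551,1.4312) = e^{-i·2·2.9087}·d^3_{2,0}(1.8551)·e^{-i·0·1.4312}. Compute d first:
c=cos(1.855100/2)=0.599796, s=sin(1.855100/2)=0.800153; N=√[120·1·6·6]=65.726707
k∈{0,1} keeps every argument non-negative
  k=0: (−1)^2·65.7267/(12)·0.5998^4·0.8002^2 = +0.453859
  k=1: (−1)^3·65.7267/(12)·0.5998^2·0.8002^4 = -0.807718
d^3_{2,0}(1.8551) = +0.453859 -0.807718 = -0.353859
Attach z-rotation phases: D = e^{-i(2)(2.9087)}·(-0.353859)·e^{-i(0)(1.4312)} = -0.316162-0.158927i

Re=-0.3162 Im=-0.1589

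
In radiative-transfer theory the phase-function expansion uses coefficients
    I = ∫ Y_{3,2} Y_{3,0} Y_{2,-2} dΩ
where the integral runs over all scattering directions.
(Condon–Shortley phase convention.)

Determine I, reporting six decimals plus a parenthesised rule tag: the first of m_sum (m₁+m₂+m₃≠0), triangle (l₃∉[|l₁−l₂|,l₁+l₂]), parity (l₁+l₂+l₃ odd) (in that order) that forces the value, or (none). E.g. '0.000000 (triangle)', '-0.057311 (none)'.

-0.188063 (none)

m-sum 0 ✓  L=8 even ✓  0≤2≤6 ✓
Π(2lᵢ+1) = 7×7×5 = 245
triangle coeff Δ(3,3,2) = 1/3780
Σ_t [1,3]: t=1:−1/24 t=2:+1/4 t=3:−1/24 = 1/6
(3j)²=4/105 [(3 3 2; 0 0 0)], sign=+1
Σ_t [1,1]: t=1:−1/24 = -1/24
(3j)²=1/21 [(3 3 2; 2 0 -2)], sign=-1
⇒ 4πI² = 4/9
I = (-1)√(4/9/(4π)) = -0.18806319
No selection rule forces the value: the integral is nonzero (none).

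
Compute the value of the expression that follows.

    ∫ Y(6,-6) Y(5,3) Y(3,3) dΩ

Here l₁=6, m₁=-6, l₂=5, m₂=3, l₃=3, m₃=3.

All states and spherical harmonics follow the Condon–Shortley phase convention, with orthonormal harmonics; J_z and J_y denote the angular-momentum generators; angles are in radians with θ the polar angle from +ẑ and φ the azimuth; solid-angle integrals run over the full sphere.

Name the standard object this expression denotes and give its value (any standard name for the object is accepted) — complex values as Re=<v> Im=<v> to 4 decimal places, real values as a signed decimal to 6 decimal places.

This is a Gaunt coefficient — the integral of a triple product of spherical harmonics over the sphere.
Checks pass: Σm=0; 14 even; l₃=3∈[1,11].
(2·6+1)(2·5+1)(2·3+1) = 1001
Δ: 8! 4! 2! / 15! → 1/675675
sum: t=3:−1/8640 t=4:+1/2304 t=5:−1/8640 = 7/34560
3j²(6 5 3; 0 0 0) = Δ·Π!·Σ² = 7/429  (sign -1)
sum: t=8:+1/1935360 = 1/1935360
3j²(6 5 3; -6 3 3) = Δ·Π!·Σ² = 1/91  (sign +1)
combine: 4πI² = 1001·7/429·1/91 = 7/39
take √, sign -1: I = -0.11951207

Gaunt coefficient, -0.119512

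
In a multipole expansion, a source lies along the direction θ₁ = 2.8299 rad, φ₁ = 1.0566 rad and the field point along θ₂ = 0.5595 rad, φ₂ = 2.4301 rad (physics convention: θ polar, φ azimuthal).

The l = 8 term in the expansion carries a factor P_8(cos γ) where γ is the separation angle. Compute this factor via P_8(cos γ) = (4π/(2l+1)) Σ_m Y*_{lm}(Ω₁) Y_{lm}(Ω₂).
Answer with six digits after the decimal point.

Addition theorem: P_8(cos γ) = (4π/17) Σ_m Y*_{lm}(Ω₁) Y_{lm}(Ω₂), m = −8…8:
  m=-8: Y*=-0.000023+0.000033i  Y=+0.002695-0.001809i  product -0.000000+0.000000i
  m=-7: Y*=-0.000221-0.000449i  Y=-0.005492+0.019993i  product +0.000010-0.000002i
  m=-6: Y*=+0.003936+0.000222i  Y=-0.035291-0.074299i  product -0.000122-0.000300i
  m=-5: Y*=-0.012008+0.018709i  Y=+0.206442+0.091171i  product -0.004185+0.002767i
  m=-4: Y*=-0.043037-0.081471i  Y=-0.407337+0.124053i  product +0.027637+0.027847i
  m=-3: Y*=+0.274547+0.007746i  Y=+0.262948-0.415998i  product +0.075414-0.112174i
  m=-2: Y*=-0.279638+0.463974i  Y=+0.025683+0.172487i  product -0.087211-0.036318i
  m=-1: Y*=-0.264191-0.467694i  Y=+0.261098+0.225100i  product +0.036298-0.181584i
  m=+0: Y*=-0.141195-0.000000i  Y=-0.301697+0.000000i  product +0.042598+0.000000i
  m=+1: Y*=+0.264191-0.467694i  Y=-0.261098+0.225100i  product +0.036298+0.181584i
  m=+2: Y*=-0.279638-0.463974i  Y=+0.025683-0.172487i  product -0.087211+0.036318i
  m=+3: Y*=-0.274547+0.007746i  Y=-0.262948-0.415998i  product +0.075414+0.112174i
  m=+4: Y*=-0.043037+0.081471i  Y=-0.407337-0.124053i  product +0.027637-0.027847i
  m=+5: Y*=+0.012008+0.018709i  Y=-0.206442+0.091171i  product -0.004185-0.002767i
  m=+6: Y*=+0.003936-0.000222i  Y=-0.035291+0.074299i  product -0.000122+0.000300i
  m=+7: Y*=+0.000221-0.000449i  Y=+0.005492+0.019993i  product +0.000010+0.000002i
  m=+8: Y*=-0.000023-0.000033i  Y=+0.002695+0.001809i  product -0.000000-0.000000i
Σ over m = +0.138281-0.000000i; ×(4π/17) → +0.102217-0.000000i. Real part: 0.102217

0.102217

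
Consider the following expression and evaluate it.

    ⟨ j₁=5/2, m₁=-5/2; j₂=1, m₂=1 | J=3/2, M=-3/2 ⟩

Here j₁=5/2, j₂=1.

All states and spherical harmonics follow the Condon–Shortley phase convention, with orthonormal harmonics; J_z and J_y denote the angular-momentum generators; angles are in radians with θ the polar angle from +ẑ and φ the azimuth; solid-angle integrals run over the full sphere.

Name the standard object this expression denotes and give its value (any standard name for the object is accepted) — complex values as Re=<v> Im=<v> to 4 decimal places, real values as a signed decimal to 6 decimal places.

This is a Clebsch–Gordan (vector-coupling) coefficient.
j₁+j₂−J=2  J+j₁−j₂=3  J−j₁+j₂=0  j₁+j₂+J+1=6
(j₁±m₁, j₂±m₂, J±M) = (0,5,2,0,0,3)
P² = 96
sum k=2..2:
  [2] +1/12 = 1/12
S = 1/12
C² = P²·S² = 2/3 ; C = +0.816497

Clebsch–Gordan coefficient, +√(2/3) ≈ +0.816497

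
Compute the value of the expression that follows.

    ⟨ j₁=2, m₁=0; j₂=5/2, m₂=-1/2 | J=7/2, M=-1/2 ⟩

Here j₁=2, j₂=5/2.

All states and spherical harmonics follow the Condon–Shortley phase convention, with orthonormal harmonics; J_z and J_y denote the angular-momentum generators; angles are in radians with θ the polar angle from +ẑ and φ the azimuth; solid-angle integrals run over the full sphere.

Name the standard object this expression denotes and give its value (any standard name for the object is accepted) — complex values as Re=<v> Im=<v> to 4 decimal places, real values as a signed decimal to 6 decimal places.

Clebsch–Gordan coefficient, +√(4/105) ≈ +0.195180

This is a Clebsch–Gordan (vector-coupling) coefficient.
triangle: 1!*3!*4!/9! = 144/362880
(j±m)!: 2!*2!*2!*3!*3!*4! = 6912
prefactor² = (2J+1)*Δ*N² = 768/35
  k=0: +1/(0!*1!*2!*2!*1!*2!) = 1/8
  k=1: −1/(1!*0!*1!*1!*2!*3!) = -1/12
Σ = 1/24  ⇒  CG² = 768/35*(1/24)² = 4/105
CG = +√(4/105) = +0.195180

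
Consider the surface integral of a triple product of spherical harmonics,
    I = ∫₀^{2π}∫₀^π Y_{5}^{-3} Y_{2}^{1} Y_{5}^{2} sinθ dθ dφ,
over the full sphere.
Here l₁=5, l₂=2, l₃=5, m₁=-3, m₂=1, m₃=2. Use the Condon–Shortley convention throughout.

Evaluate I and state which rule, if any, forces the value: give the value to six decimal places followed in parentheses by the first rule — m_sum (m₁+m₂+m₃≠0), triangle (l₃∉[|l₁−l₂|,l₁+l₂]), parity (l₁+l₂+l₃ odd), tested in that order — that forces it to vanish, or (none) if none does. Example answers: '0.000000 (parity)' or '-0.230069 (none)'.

-0.161739 (none)

Rules hold: Σm=0, L=12 even, 3≤5≤7.
N = 11·5·11 = 605
Δ = 2!·8!·2!/13! = 1/38610
Racah Σ t=0..2: t=0:+1/2880 t=1:−1/576 t=2:+1/2880 = -1/960
⇒ 3j(5 2 5; 0 0 0)² = 10/429, sgn +1
Racah Σ t=1..2: t=1:−1/10080 t=2:+1/2880 = 1/4032
⇒ 3j(5 2 5; -3 1 2)² = 10/429, sgn -1
4πI² = N·(3j₀)²·(3jₘ)² = 500/1521
I = -1·√(0.328731/4π) = -0.16173926
No selection rule forces the value: the integral is nonzero (none).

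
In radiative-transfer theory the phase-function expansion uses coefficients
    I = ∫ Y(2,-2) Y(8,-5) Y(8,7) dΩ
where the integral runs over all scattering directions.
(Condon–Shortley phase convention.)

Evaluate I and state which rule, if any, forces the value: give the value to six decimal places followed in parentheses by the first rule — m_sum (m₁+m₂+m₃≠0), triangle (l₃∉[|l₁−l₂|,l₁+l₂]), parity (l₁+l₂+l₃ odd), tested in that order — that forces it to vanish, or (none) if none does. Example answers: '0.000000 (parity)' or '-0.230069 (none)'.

m-sum 0 ✓  L=18 even ✓  6≤8≤10 ✓
Π(2lᵢ+1) = 5×17×17 = 1445
triangle coeff Δ(2,8,8) = 1/348840
Σ_t [0,2]: t=0:+1/116121600 t=1:−1/25401600 t=2:+1/116121600 = -1/45158400
(3j)²=24/1615 [(2 8 8; 0 0 0)], sign=-1
Σ_t [2,2]: t=2:+1/24908083200 = 1/24908083200
(3j)²=7/1292 [(2 8 8; -2 -5 7)], sign=-1
⇒ 4πI² = 42/361
I = (+1)√(42/361/(4π)) = 0.09622017
No selection rule forces the value: the integral is nonzero (none).

0.096220 (none)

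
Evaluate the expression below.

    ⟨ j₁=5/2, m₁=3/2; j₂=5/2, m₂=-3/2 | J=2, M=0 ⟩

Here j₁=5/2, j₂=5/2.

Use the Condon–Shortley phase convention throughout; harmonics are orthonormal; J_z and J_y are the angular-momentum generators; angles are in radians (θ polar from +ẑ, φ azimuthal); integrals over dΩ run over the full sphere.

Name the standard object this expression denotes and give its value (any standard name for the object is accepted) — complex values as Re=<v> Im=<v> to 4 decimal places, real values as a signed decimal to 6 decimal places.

This is a Clebsch–Gordan (vector-coupling) coefficient.
j₁+j₂−J=3  J+j₁−j₂=2  J−j₁+j₂=2  j₁+j₂+J+1=8
(j₁±m₁, j₂±m₂, J±M) = (4,1,1,4,2,2)
P² = 48/7
sum k=0..1:
  [0] +1/6 = 1/6
  [1] −1/8 = -1/8
S = 1/24
C² = P²·S² = 1/84 ; C = +0.109109

Clebsch–Gordan coefficient, +√(1/84) ≈ +0.109109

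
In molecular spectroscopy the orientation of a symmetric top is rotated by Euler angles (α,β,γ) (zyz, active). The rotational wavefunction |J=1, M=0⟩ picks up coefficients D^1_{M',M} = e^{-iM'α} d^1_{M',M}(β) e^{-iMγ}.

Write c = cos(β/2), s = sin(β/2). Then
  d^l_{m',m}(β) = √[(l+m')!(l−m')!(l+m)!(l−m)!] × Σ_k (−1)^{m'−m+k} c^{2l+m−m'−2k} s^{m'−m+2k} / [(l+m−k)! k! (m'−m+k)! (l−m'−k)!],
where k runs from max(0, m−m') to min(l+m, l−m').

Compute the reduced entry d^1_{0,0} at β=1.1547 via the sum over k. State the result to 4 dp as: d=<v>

d^1_{0,0}(β=1.1547) via the finite sum:
With c≡cos(β/2)=0.837912 and s≡sin(β/2)=0.545805, N=[1·1·1·1]^{1/2}=1.000000
The bounds max(0,m−m')=0 and min(l+m,l−m')=1 give 2 terms
  k=0: (−1)^0·1.0000/(1)·0.8379^2·0.5458^0 = +0.702096
  k=1: (−1)^1·1.0000/(1)·0.8379^0·0.5458^2 = -0.297904
d^1_{0,0}(1.1547) = +0.702096 -0.297904 = +0.404193

d=0.4042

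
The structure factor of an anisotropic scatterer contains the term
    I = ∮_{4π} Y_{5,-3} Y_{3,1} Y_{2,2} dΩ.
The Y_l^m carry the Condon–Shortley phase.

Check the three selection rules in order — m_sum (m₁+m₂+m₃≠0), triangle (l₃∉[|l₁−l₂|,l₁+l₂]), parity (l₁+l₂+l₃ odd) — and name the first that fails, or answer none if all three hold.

azimuthal sum: -3 + 1 + 2 = 0  ✓
2 ≤ 2 ≤ 8 (triangle on l)  ✓
L = 5 + 3 + 2 = 10 (even)  ✓

none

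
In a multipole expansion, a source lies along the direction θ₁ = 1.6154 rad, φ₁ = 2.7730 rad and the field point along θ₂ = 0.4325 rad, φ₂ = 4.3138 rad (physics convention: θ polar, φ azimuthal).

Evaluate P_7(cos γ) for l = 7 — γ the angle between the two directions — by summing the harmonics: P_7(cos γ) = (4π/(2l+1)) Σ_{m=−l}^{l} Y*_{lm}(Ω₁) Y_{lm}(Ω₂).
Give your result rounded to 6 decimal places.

Addition theorem: P_7(cos γ) = (4π/15) Σ_m Y*_{lm}(Ω₁) Y_{lm}(Ω₂), m = −7…7:
  term(m=-7) = -0.000118+0.000552i   from Y*(Ω₁)=+0.420339+0.264378i, Y(Ω₂)=+0.000391+0.001067i
  term(m=-6) = +0.000751+0.000137i   from Y*(Ω₁)=+0.049575+0.066479i, Y(Ω₂)=+0.006739-0.006279i
  term(m=-5) = -0.002451+0.016219i   from Y*(Ω₁)=-0.095611-0.342579i, Y(Ω₂)=-0.042070-0.018896i
  term(m=-4) = +0.015270+0.001841i   from Y*(Ω₁)=+0.009332-0.096483i, Y(Ω₂)=-0.003738+0.158630i
  term(m=-3) = -0.010604+0.117517i   from Y*(Ω₁)=-0.141930+0.282891i, Y(Ω₂)=+0.346902-0.136562i
  term(m=-2) = +0.055105+0.003310i   from Y*(Ω₁)=-0.076197+0.069182i, Y(Ω₂)=-0.374794-0.383729i
  term(m=-1) = -0.002480+0.082640i   from Y*(Ω₁)=+0.281763-0.108830i, Y(Ω₂)=-0.106236+0.252264i
  term(m=+0) = -0.038545+0.000000i   from Y*(Ω₁)=+0.104667-0.000000i, Y(Ω₂)=-0.368264+0.000000i
  term(m=+1) = -0.002480-0.082640i   from Y*(Ω₁)=-0.281763-0.108830i, Y(Ω₂)=+0.106236+0.252264i
  term(m=+2) = +0.055105-0.003310i   from Y*(Ω₁)=-0.076197-0.069182i, Y(Ω₂)=-0.374794+0.383729i
  term(m=+3) = -0.010604-0.117517i   from Y*(Ω₁)=+0.141930+0.282891i, Y(Ω₂)=-0.346902-0.136562i
  term(m=+4) = +0.015270-0.001841i   from Y*(Ω₁)=+0.009332+0.096483i, Y(Ω₂)=-0.003738-0.158630i
  term(m=+5) = -0.002451-0.016219i   from Y*(Ω₁)=+0.095611-0.342579i, Y(Ω₂)=+0.042070-0.018896i
  term(m=+6) = +0.000751-0.000137i   from Y*(Ω₁)=+0.049575-0.066479i, Y(Ω₂)=+0.006739+0.006279i
  term(m=+7) = -0.000118-0.000552i   from Y*(Ω₁)=-0.420339+0.264378i, Y(Ω₂)=-0.000391+0.001067i
Accumulated sum +0.072405-0.000000i; after 4π/(2l+1) scaling, +0.060658-0.000000i ⇒ P_7 = 0.060658

0.060658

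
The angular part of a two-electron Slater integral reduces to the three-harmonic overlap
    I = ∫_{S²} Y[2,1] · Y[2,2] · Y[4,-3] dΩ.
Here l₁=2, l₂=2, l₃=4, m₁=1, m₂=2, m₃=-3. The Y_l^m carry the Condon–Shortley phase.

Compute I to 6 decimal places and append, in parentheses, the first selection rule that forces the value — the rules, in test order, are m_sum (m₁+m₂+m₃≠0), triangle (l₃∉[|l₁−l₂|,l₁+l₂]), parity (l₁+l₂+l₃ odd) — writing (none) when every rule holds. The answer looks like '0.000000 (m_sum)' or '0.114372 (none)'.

-0.238414 (none)

Checks pass: Σm=0; 8 even; l₃=4∈[0,4].
(2·2+1)(2·2+1)(2·4+1) = 225
Δ: 0! 4! 4! / 9! → 1/630
sum: t=0:+1/16 = 1/16
3j²(2 2 4; 0 0 0) = Δ·Π!·Σ² = 2/35  (sign +1)
sum: t=0:+1/144 = 1/144
3j²(2 2 4; 1 2 -3) = Δ·Π!·Σ² = 1/18  (sign -1)
combine: 4πI² = 225·2/35·1/18 = 5/7
take √, sign -1: I = -0.23841361
No selection rule forces the value: the integral is nonzero (none).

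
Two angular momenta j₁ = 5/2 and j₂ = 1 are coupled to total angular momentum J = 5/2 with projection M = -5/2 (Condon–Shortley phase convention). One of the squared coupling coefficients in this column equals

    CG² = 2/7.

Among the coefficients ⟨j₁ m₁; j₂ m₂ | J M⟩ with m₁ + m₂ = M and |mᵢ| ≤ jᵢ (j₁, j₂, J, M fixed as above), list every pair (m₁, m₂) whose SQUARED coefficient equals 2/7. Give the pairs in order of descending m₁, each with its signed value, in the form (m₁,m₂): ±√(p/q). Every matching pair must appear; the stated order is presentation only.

(-3/2,-1): +√(2/7)

Admissible pairs with m₁+m₂ = M = -5/2: (-5/2,0), (-3/2,-1)
  (m₁,m₂)=(-3/2,-1): CG² = 2/7, CG = +√(2/7)   ← matches the target
  (m₁,m₂)=(-5/2,0): CG² = 5/7, CG = −√(5/7)
Pairs with CG² = 2/7: (-3/2,-1): +√(2/7)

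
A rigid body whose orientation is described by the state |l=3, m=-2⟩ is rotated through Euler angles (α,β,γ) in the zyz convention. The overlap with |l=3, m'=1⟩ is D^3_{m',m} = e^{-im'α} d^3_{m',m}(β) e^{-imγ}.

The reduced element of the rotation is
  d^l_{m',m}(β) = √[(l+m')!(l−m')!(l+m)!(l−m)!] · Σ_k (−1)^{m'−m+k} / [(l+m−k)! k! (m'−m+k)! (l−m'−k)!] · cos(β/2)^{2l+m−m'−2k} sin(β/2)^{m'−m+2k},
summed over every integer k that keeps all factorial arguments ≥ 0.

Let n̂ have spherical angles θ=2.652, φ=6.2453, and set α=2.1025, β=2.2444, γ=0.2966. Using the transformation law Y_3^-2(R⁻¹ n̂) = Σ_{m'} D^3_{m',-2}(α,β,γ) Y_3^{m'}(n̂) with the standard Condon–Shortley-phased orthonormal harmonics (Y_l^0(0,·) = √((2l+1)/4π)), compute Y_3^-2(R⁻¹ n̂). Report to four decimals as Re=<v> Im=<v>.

Need the full column D^3_{m',-2} for m'=−3..3 at α=2.1025, β=2.2444, γ=0.2966.
cos(β/2)=0.433701, sin(β/2)=0.901057
d^3_{-3,-2}: single k=1 term ⇒ +0.033867;  D = +0.027613+0.019610i
d^3_{-2,-2}: k∈[0..1] ⇒ +0.006655 -0.143627 = -0.136972;  D = -0.011739+0.136468i
d^3_{-1,-2}: k∈[0..1] ⇒ -0.043723 +0.377449 = +0.333726;  D = -0.301097+0.143924i
d^3_{0,-2}: k∈[0..1] ⇒ +0.157336 -0.679126 = -0.521790;  D = -0.432646-0.291690i
d^3_{1,-2}: k∈[0..1] ⇒ -0.377449 +0.814613 = +0.437164;  D = +0.026867-0.436338i
d^3_{2,-2}: k∈[0..1] ⇒ +0.619954 -0.535196 = +0.084758;  D = -0.075560+0.038402i
d^3_{3,-2}: single k=0 term ⇒ -0.630997;  D = -0.531616-0.339914i
Y_3^{m'}(θ=2.652,φ=6.2453) and Σ D·Y over m':
  (+0.0276+0.0196i)·(+0.0431+0.0049i)  (-0.0117+0.1365i)·(-0.1989-0.0151i)  (-0.3011+0.1439i)·(+0.4396+0.0167i)  (-0.4326-0.2917i)·(-0.2945+0.0000i)  (+0.0269-0.4363i)·(-0.4396+0.0167i)  (-0.0756+0.0384i)·(-0.1989+0.0151i)  (-0.5316-0.3399i)·(-0.0431+0.0049i)
Y_3^-2(R⁻¹ n̂) = +0.032661+0.313669i

Re=0.0327 Im=0.3137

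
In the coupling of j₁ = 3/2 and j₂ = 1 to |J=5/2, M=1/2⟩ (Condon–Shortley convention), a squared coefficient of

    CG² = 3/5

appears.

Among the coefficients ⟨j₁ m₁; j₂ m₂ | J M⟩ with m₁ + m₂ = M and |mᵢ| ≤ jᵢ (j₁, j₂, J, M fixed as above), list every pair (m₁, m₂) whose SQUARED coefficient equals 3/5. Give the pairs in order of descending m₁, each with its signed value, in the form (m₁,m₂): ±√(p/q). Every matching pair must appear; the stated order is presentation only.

Admissible pairs with m₁+m₂ = M = 1/2: (-1/2,1), (1/2,0), (3/2,-1)
  (m₁,m₂)=(3/2,-1): CG² = 1/10, CG = +√(1/10)
  (m₁,m₂)=(1/2,0): CG² = 3/5, CG = +√(3/5)   ← matches the target
  (m₁,m₂)=(-1/2,1): CG² = 3/10, CG = +√(3/10)
Pairs with CG² = 3/5: (1/2,0): +√(3/5)

(1/2,0): +√(3/5)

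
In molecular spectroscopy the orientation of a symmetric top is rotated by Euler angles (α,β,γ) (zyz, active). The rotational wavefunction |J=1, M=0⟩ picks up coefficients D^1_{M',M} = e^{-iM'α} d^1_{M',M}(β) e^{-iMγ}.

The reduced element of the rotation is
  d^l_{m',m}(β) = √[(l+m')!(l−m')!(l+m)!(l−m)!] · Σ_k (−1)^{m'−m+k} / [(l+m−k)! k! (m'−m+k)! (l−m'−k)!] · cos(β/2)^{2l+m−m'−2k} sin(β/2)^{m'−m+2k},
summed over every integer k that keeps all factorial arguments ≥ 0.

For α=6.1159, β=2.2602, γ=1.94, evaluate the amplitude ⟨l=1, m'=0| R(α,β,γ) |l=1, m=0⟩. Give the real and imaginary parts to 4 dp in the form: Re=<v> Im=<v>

D^1_{0,0}(6.1159,2.2602,1.9400) = e^{-i·0·6.1159}·d^1_{0,0}(2.2602)·e^{-i·0·1.9400}. Compute d first:
Half-angle: c=0.426569, s=0.904455. N=√(1·1·1·1)=1.000000
k: max(0,(0)−(0))=0 … min(1+(0),1−(0))=1
  k=0: (−1)^0·1.0000/(1)·0.4266^2·0.9045^0 = +0.181961
  k=1: (−1)^1·1.0000/(1)·0.4266^0·0.9045^2 = -0.818039
d^1_{0,0}(2.2602) = +0.181961 -0.818039 = -0.636077
Attach z-rotation phases: D = e^{-i(0)(6.1159)}·(-0.636077)·e^{-i(0)(1.9400)} = -0.636077+0.000000i

Re=-0.6361 Im=0.0000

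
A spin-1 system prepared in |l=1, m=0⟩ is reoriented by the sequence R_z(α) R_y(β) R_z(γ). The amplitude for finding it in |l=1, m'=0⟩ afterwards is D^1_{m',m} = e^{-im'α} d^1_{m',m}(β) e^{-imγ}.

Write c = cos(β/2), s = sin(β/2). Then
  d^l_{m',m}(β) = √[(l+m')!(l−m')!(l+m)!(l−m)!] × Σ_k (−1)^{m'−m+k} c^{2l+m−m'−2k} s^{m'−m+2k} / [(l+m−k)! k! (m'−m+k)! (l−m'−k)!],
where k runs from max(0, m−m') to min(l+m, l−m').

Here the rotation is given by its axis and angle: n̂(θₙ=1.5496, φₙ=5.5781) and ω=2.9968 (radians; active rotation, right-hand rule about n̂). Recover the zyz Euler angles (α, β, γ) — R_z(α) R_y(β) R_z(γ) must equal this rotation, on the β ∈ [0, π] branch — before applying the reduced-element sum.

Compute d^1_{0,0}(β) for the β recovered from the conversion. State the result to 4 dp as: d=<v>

Axis–angle → zyz. n̂ = (sinθₙcosφₙ, sinθₙsinφₙ, cosθₙ) = (+0.761385, -0.647953, +0.021195), ω = 2.9968.
R = I cosω + sinω [n̂]ₓ + (1−cosω) n̂n̂ᵀ gives
  R = [+0.163813, -0.984580, -0.061386; -0.978463, -0.154242, -0.137181; +0.125597, +0.082535, -0.988642]
β = atan2(√(R₁₃²+R₂₃²), R₃₃) = 2.990732; α = atan2(R₂₃, R₁₃) mod 2π = 4.291634; γ = atan2(R₃₂, −R₃₁) mod 2π = 2.560212
d^1_{0,0}(β=2.9907) via the finite sum:
c=cos(2.990732/2)=0.075359, s=sin(2.990732/2)=0.997156; N=√[1·1·1·1]=1.000000
The bounds max(0,m−m')=0 and min(l+m,l−m')=1 give 2 terms
  k=0: (−1)^0·1.0000/(1)·0.0754^2·0.9972^0 = +0.005679
  k=1: (−1)^1·1.0000/(1)·0.0754^0·0.9972^2 = -0.994321
d^1_{0,0}(2.9907) = +0.005679 -0.994321 = -0.988642

d=-0.9886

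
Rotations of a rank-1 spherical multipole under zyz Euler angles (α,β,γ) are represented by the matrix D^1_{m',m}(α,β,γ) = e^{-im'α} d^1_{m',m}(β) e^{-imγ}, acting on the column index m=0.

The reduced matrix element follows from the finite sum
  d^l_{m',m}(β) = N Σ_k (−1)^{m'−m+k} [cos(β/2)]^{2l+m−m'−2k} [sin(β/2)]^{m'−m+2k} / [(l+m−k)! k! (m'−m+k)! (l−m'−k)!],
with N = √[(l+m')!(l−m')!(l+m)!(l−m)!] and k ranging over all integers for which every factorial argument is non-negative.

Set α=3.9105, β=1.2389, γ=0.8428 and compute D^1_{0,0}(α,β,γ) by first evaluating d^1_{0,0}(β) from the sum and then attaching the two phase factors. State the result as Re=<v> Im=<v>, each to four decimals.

D^1_{0,0}(3.9105,1.2389,0.8428) = e^{-i·0·3.9105}·d^1_{0,0}(1.2389)·e^{-i·0·0.8428}. Compute d first:
Half-angle: c=0.814198, s=0.580587. N=√(1·1·1·1)=1.000000
Admissible k: 0..1 (factorial args all ≥0)
  k=0: (−1)^0·1.0000/(1)·0.8142^2·0.5806^0 = +0.662918
  k=1: (−1)^1·1.0000/(1)·0.8142^0·0.5806^2 = -0.337082
d^1_{0,0}(1.2389) = +0.662918 -0.337082 = +0.325836
D = (+1.000000+0.000000i)·(+0.325836)·(+1.000000+0.000000i) = +0.325836+0.000000i

Re=0.3258 Im=0.0000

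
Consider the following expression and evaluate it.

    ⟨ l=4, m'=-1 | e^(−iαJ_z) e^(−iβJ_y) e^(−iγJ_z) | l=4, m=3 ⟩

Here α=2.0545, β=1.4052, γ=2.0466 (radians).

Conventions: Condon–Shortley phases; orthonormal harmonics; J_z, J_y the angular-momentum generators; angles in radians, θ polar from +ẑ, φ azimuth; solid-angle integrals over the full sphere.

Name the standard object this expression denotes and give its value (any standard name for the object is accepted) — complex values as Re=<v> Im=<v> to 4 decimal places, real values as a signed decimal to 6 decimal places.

Wigner D-matrix element, Re=-0.2616 Im=0.3610

This is a Wigner D-matrix element — the rotation-matrix element ⟨l m'| R(α,β,γ) |l m⟩ in the angular-momentum basis.
D^4_{-1,3}(2.0545,1.4052,2.0466) = e^{-i·-1·2.0545}·d^4_{-1,3}(1.4052)·e^{-i·3·2.0466}. Compute d first:
With c≡cos(β/2)=0.763165 and s≡sin(β/2)=0.646204, N=[6·120·5040·1]^{1/2}=1904.940944
The bounds max(0,m−m')=4 and min(l+m,l−m')=5 give 2 terms
  k=4: (−1)^0·1904.9409/(144)·0.7632^4·0.6462^4 = +0.782476
  k=5: (−1)^1·1904.9409/(240)·0.7632^2·0.6462^6 = -0.336608
d^4_{-1,3}(1.4052) = +0.782476 -0.336608 = +0.445867
Phases: e^{-i·(-1)·2.0545}=-0.465061+0.885279i, e^{-i·(3)·2.0466}=+0.989738+0.142894i ⇒ D=-0.261630+0.361036i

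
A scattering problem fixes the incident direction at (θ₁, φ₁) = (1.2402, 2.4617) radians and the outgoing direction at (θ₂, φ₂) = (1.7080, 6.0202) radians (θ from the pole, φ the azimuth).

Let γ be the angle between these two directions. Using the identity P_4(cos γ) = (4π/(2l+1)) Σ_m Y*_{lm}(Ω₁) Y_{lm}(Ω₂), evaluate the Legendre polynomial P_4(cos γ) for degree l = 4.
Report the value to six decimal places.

Expand P_4 via completeness: Σ_{m} conj(Y_{4,m}) at Ω₁ times Y_{4,m} at Ω₂ —
  m=-4: (-0.32311 - 0.14508j) × (0.21131 + 0.37005j) = -0.01459 - 0.15022j  (running Σ = -0.01459 - 0.15022j)
  m=-3: (0.15536 + 0.30670j) × (-0.11725 - 0.11809j) = 0.01800 - 0.05431j  (running Σ = 0.00341 - 0.20453j)
  m=-2: (-0.01645 + 0.07679j) × (-0.24672 - 0.14323j) = 0.01506 - 0.01659j  (running Σ = 0.01847 - 0.22112j)
  m=-1: (0.25555 - 0.20661j) × (0.17758 + 0.04781j) = 0.05526 - 0.02447j  (running Σ = 0.07372 - 0.24559j)
  m=0: (0.02407 + 0.00000j) × (0.25928 + 0.00000j) = 0.00624 + 0.00000j  (running Σ = 0.07996 - 0.24559j)
  m=1: (-0.25555 - 0.20661j) × (-0.17758 + 0.04781j) = 0.05526 + 0.02447j  (running Σ = 0.13522 - 0.22112j)
  m=2: (-0.01645 - 0.07679j) × (-0.24672 + 0.14323j) = 0.01506 + 0.01659j  (running Σ = 0.15028 - 0.20453j)
  m=3: (-0.15536 + 0.30670j) × (0.11725 - 0.11809j) = 0.01800 + 0.05431j  (running Σ = 0.16828 - 0.15022j)
  m=4: (-0.32311 + 0.14508j) × (0.21131 - 0.37005j) = -0.01459 + 0.15022j  (running Σ = 0.15369 + 0.00000j)
Accumulated sum 0.15369 + 0.00000j; after 4π/(2l+1) scaling, 0.21459 + 0.00000j ⇒ P_4 = 0.214586

0.214586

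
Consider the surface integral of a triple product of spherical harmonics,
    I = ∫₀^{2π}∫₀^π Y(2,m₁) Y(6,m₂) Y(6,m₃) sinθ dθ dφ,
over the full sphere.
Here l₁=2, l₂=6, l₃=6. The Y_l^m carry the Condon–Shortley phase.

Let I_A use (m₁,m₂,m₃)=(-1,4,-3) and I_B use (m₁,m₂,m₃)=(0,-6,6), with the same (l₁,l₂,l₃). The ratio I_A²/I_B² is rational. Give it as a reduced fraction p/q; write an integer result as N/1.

Shared (l₁,l₂,l₃)=(2,6,6): N and (l;000)² cancel in I_A²/I_B².
A: Δ = 2!·2!·10!/15! = 1/90090; Racah Σ t=1..2: t=1:−1/725760 t=2:+1/161280 = 1/207360; ⇒ 3j(2 6 6; -1 4 -3)² = 7/286, sgn -1
B: Δ = 2!·2!·10!/15! = 1/90090; Racah Σ t=0..0: t=0:+1/14515200 = 1/14515200; ⇒ 3j(2 6 6; 0 -6 6)² = 22/455, sgn +1
I_A²/I_B² = (7/286)/(22/455) = 245/484

245/484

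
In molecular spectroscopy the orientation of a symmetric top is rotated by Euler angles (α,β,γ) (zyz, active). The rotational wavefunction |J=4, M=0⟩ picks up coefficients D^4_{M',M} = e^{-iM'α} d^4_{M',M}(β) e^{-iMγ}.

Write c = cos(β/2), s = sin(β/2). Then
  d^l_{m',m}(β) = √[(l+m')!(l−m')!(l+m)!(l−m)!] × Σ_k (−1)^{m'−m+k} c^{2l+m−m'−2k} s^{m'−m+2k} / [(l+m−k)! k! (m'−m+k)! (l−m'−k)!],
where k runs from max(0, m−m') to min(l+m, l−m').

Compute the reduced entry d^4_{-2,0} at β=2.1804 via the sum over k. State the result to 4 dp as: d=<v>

d^4_{-2,0}(β=2.1804) via the finite sum:
Half-angle: c=0.462308, s=0.886719. N=√(2·720·24·24)=910.735966
k∈{2,3,4} keeps every argument non-negative
  k=2: (−1)^0·910.7360/(96)·0.4623^6·0.8867^2 = +0.072825
  k=3: (−1)^1·910.7360/(36)·0.4623^4·0.8867^4 = -0.714431
  k=4: (−1)^2·910.7360/(96)·0.4623^2·0.8867^6 = +0.985602
d^4_{-2,0}(2.1804) = +0.072825 -0.714431 +0.985602 = +0.343995

d=0.3440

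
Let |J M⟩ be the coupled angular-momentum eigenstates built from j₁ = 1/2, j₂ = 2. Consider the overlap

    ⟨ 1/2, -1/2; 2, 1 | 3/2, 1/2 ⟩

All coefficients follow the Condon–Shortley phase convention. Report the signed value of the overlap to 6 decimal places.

-0.774597

√[4·1!0!3!/5! · 0!1!3!1!2!1!] = √(12/5)
  +(−1)^1/∏(1,0,0,2,0,1)! = -1/2  (running -1/2)
⟨..|..⟩ = √(12/5)·(-1/2) = -0.774597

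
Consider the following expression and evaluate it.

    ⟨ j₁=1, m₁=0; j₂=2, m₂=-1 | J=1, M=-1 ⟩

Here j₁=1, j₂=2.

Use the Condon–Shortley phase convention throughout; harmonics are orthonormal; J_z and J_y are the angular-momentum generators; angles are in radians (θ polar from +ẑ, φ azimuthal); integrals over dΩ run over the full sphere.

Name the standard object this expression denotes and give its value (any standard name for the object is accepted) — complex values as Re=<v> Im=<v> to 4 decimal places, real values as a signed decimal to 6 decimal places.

Clebsch–Gordan coefficient, −√(3/10) ≈ -0.547723

This is a Clebsch–Gordan (vector-coupling) coefficient.
j₁+j₂−J=2  J+j₁−j₂=0  J−j₁+j₂=2  j₁+j₂+J+1=5
(j₁±m₁, j₂±m₂, J±M) = (1,1,1,3,0,2)
P² = 6/5
sum k=1..1:
  [1] −1/2 = -1/2
S = -1/2
C² = P²·S² = 3/10 ; C = -0.547723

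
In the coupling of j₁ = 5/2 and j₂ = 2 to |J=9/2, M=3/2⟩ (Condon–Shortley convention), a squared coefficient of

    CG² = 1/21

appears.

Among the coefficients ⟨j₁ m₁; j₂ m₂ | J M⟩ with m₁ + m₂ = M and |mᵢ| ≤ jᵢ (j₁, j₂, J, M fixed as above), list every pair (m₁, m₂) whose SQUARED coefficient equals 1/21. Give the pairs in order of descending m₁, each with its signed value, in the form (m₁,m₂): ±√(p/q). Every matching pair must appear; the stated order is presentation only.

(5/2,-1): +√(1/21)

Admissible pairs with m₁+m₂ = M = 3/2: (-1/2,2), (1/2,1), (3/2,0), (5/2,-1)
  (m₁,m₂)=(5/2,-1): CG² = 1/21, CG = +√(1/21)   ← matches the target
  (m₁,m₂)=(3/2,0): CG² = 5/14, CG = +√(5/14)
  (m₁,m₂)=(1/2,1): CG² = 10/21, CG = +√(10/21)
  (m₁,m₂)=(-1/2,2): CG² = 5/42, CG = +√(5/42)
Pairs with CG² = 1/21: (5/2,-1): +√(1/21)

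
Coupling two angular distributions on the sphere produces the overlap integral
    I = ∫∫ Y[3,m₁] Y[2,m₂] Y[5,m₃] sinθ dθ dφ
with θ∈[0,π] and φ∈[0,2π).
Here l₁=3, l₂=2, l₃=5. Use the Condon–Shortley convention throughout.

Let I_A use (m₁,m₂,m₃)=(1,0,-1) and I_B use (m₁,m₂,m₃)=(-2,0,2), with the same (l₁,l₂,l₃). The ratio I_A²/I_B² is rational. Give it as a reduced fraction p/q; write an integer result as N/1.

10/7

Same 3,2,5: normalisation and zero-m 3j drop out of the ratio.
A: Δ: 0! 6! 4! / 11! → 1/2310; sum: t=0:+1/192 = 1/192; 3j²(3 2 5; 1 0 -1) = Δ·Π!·Σ² = 3/77  (sign +1)
B: Δ: 0! 6! 4! / 11! → 1/2310; sum: t=0:+1/480 = 1/480; 3j²(3 2 5; -2 0 2) = Δ·Π!·Σ² = 3/110  (sign -1)
I_A²/I_B² = (3/77)/(3/110) = 10/7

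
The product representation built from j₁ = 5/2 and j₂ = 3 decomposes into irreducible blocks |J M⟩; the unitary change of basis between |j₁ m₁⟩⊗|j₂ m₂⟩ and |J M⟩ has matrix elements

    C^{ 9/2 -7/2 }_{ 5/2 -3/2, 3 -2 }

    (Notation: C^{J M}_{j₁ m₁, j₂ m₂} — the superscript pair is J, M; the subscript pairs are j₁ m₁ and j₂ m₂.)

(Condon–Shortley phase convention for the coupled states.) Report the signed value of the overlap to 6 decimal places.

√[10·1!4!5!/11! · 1!4!1!5!1!8!] = √(921600/11)
  +(−1)^0/∏(0,1,4,1,0,4)! = 1/576  (running 1/576)
  +(−1)^1/∏(1,0,3,0,1,5)! = -1/720  (running 1/2880)
⟨..|..⟩ = √(921600/11)·(1/2880) = +0.100504

+√(1/99) = +0.100504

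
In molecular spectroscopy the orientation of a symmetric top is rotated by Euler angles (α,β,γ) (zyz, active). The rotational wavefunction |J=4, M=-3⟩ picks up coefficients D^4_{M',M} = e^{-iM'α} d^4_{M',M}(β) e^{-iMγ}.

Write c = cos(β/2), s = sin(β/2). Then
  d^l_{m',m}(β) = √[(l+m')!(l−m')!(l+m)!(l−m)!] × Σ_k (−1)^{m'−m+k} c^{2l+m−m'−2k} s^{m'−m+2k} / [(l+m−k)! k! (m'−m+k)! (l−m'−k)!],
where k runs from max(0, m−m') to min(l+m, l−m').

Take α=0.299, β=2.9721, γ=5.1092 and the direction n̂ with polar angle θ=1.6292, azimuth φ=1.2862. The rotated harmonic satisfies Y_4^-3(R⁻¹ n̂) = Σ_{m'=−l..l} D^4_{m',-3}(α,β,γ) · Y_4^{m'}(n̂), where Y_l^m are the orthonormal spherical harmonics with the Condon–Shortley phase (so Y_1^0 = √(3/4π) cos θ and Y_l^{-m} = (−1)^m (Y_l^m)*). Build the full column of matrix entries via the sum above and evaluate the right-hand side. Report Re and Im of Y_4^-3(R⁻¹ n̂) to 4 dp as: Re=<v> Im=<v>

Need the full column D^4_{m',-3} for m'=−4..4 at α=0.2990, β=2.9721, γ=5.1092.
cos(β/2)=0.084645, sin(β/2)=0.996411
d^4_{-4,-3}: single k=1 term ⇒ +0.000000;  D = -0.000000-0.000000i
d^4_{-3,-3}: k∈[0..1] ⇒ +0.000000 -0.000003 = -0.000003;  D = +0.000002+0.000001i
d^4_{-2,-3}: k∈[0..1] ⇒ -0.000000 +0.000048 = +0.000048;  D = -0.000047-0.000010i
d^4_{-1,-3}: k∈[0..1] ⇒ +0.000003 -0.000669 = -0.000666;  D = +0.000664-0.000054i
d^4_{0,-3}: k∈[0..1] ⇒ -0.000051 +0.007048 = +0.006997;  D = -0.006497+0.002598i
d^4_{1,-3}: k∈[0..1] ⇒ +0.000669 -0.055655 = -0.054986;  D = +0.042777-0.034547i
d^4_{2,-3}: k∈[0..1] ⇒ -0.006686 +0.308841 = +0.302155;  D = -0.168718+0.250663i
d^4_{3,-3}: k∈[0..1] ⇒ +0.049083 -0.971647 = -0.922564;  D = +0.266843-0.883131i
d^4_{4,-3}: single k=0 term ⇒ -0.233462;  D = -0.001300-0.233458i
Y_4^{m'}(θ=1.6292,φ=1.2862) and Σ D·Y over m':
  (-0.0000-0.0000i)·(+0.1842+0.3991i)  (+0.0000+0.0000i)·(+0.0548-0.0478i)  (-0.0000-0.0000i)·(+0.2741+0.1754i)  (+0.0007-0.0001i)·(+0.0230-0.0787i)  (-0.0065+0.0026i)·(+0.3066+0.0000i)  (+0.0428-0.0345i)·(-0.0230-0.0787i)  (-0.1687+0.2507i)·(+0.2741-0.1754i)  (+0.2668-0.8831i)·(-0.0548-0.0478i)  (-0.0013-0.2335i)·(+0.1842-0.3991i)
Y_4^-3(R⁻¹ n̂) = -0.158191+0.089623i

Re=-0.1582 Im=0.0896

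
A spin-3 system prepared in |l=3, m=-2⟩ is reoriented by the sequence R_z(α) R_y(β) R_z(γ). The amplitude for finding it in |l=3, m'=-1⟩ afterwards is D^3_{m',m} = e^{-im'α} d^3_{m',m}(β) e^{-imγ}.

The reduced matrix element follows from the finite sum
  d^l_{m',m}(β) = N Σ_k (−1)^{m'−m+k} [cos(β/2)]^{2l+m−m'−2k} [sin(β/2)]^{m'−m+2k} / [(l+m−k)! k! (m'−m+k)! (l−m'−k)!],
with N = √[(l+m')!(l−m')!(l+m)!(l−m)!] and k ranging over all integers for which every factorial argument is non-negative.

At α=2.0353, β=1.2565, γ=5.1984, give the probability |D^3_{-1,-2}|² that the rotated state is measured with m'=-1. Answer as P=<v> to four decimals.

First d^3_{-1,-2}(β=1.2565), then the phase factors e^{-i(-1)α} and e^{-i(-2)γ}:
Half-angle: c=0.809057, s=0.587730. N=√(2·24·1·120)=75.894664
The bounds max(0,m−m')=0 and min(l+m,l−m')=1 give 2 terms
  k=0: (−1)^1·75.8947/(24)·0.8091^5·0.5877^1 = -0.644279
  k=1: (−1)^2·75.8947/(12)·0.8091^3·0.5877^3 = +0.679988
d^3_{-1,-2}(1.2565) = -0.644279 +0.679988 = +0.035708
|D^3_{-1,-2}|² = |d^3_{-1,-2}(β)|² = (+0.035708)² = 0.001275 (the z-rotation phases have unit modulus)

P=0.0013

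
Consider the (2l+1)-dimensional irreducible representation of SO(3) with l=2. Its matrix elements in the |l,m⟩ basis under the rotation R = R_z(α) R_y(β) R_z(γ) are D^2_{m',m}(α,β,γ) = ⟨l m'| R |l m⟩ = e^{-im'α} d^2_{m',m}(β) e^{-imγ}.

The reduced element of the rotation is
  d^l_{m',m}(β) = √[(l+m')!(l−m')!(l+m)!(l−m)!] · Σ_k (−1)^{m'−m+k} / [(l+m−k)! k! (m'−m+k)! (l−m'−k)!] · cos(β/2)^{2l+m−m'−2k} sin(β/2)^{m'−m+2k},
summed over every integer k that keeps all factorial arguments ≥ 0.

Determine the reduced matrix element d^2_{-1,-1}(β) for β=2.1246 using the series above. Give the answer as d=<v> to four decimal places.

d^2_{-1,-1}(β=2.1246) via the finite sum:
With c≡cos(β/2)=0.486864 and s≡sin(β/2)=0.873478, N=[1·6·1·6]^{1/2}=6.000000
Admissible k: 0..1 (factorial args all ≥0)
  k=0: (−1)^0·6.0000/(6)·0.4869^4·0.8735^0 = +0.056187
  k=1: (−1)^1·6.0000/(2)·0.4869^2·0.8735^2 = -0.542551
d^2_{-1,-1}(2.1246) = +0.056187 -0.542551 = -0.486365

d=-0.4864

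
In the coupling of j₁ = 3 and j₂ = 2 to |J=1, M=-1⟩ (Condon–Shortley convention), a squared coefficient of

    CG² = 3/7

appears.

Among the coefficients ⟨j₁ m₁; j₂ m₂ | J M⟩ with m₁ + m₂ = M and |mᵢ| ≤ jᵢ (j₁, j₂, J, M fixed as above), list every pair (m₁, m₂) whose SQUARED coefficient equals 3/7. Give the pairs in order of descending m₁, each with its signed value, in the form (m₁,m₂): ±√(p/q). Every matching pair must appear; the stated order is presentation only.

(-3,2): +√(3/7)

Admissible pairs with m₁+m₂ = M = -1: (-3,2), (-2,1), (-1,0), (0,-1), (1,-2)
  (m₁,m₂)=(1,-2): CG² = 1/35, CG = +√(1/35)
  (m₁,m₂)=(0,-1): CG² = 3/35, CG = −√(3/35)
  (m₁,m₂)=(-1,0): CG² = 6/35, CG = +√(6/35)
  (m₁,m₂)=(-2,1): CG² = 2/7, CG = −√(2/7)
  (m₁,m₂)=(-3,2): CG² = 3/7, CG = +√(3/7)   ← matches the target
Pairs with CG² = 3/7: (-3,2): +√(3/7)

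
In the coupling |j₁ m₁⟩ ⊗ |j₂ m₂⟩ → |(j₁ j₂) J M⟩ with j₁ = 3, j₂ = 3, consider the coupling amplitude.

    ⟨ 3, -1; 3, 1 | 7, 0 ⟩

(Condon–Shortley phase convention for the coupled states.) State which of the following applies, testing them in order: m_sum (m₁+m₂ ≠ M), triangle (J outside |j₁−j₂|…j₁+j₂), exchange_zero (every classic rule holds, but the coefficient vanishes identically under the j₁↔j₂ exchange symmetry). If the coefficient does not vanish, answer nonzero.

triangle

m-sum: m₁+m₂ = -1+1 = 0, M = 0  ✓
triangle: need |j₁−j₂| ≤ J ≤ j₁+j₂, i.e. J ∈ [0, 6]; J = 7 is outside ✗ ⇒ coefficient is 0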